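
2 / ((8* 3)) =1 / 12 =0.08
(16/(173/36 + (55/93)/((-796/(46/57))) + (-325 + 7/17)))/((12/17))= -1625950992/22939056187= -0.07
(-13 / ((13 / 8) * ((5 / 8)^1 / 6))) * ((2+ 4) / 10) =-1152 / 25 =-46.08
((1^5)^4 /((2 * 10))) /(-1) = -0.05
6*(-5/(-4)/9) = 5/6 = 0.83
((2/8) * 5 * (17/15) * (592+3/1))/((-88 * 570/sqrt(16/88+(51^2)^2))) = -2023 * sqrt(818589343)/1324224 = -43.71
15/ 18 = 5/ 6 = 0.83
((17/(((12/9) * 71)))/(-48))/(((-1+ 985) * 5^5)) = -17/13972800000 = -0.00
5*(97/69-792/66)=-3655/69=-52.97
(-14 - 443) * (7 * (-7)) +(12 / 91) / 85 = 173209867 / 7735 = 22393.00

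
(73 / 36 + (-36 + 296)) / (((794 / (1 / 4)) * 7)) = 9433 / 800352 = 0.01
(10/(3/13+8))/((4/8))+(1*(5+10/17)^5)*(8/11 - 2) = -11587177652730/1671171689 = -6933.57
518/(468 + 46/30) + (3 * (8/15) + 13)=552989/35215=15.70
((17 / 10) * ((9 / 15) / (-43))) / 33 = -17 / 23650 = -0.00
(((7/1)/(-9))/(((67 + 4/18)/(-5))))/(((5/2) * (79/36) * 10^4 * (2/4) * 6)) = 21/59743750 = 0.00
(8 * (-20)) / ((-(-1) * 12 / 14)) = -560 / 3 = -186.67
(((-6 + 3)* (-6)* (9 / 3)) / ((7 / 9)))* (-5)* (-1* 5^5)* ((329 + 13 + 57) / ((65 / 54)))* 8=37397700000 / 13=2876746153.85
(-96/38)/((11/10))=-480/209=-2.30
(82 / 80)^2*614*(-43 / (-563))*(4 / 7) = 28.15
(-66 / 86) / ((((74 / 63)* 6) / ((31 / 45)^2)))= -73997 / 1431900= -0.05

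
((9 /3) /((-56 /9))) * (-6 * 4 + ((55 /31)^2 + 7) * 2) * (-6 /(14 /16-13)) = 576720 /652519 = 0.88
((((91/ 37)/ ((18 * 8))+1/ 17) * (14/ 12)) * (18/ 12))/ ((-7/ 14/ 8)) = -48125/ 22644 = -2.13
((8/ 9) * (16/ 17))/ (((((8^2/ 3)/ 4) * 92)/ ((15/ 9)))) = 10/ 3519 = 0.00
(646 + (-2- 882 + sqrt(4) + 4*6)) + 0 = -212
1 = 1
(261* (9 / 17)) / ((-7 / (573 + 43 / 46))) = -3647997 / 322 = -11329.18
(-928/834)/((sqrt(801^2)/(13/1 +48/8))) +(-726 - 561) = -429888695/334017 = -1287.03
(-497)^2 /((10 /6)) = 741027 /5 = 148205.40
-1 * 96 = -96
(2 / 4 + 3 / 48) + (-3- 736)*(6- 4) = -23639 / 16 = -1477.44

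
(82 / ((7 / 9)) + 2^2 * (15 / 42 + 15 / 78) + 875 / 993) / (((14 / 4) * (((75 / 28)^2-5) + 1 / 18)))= 941286432 / 67716311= 13.90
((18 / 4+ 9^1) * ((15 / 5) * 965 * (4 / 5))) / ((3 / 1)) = 10422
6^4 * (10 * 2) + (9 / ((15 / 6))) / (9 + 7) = 1036809 / 40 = 25920.22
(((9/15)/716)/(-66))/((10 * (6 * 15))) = -1/70884000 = -0.00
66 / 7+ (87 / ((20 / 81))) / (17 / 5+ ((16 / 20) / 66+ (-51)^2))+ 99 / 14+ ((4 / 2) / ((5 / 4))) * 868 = 12079097923 / 8594560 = 1405.44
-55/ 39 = -1.41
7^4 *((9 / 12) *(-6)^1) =-21609 / 2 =-10804.50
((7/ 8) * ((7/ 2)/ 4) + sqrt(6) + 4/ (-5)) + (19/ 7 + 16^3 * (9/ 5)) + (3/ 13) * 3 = sqrt(6) + 42958827/ 5824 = 7378.62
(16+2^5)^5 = 254803968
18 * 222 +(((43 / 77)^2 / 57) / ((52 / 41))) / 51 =3581420494385 / 896251356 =3996.00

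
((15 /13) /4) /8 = 15 /416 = 0.04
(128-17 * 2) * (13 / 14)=611 / 7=87.29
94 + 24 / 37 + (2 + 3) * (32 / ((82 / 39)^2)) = 8137942 / 62197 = 130.84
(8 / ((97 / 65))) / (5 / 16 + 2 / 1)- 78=-271622 / 3589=-75.68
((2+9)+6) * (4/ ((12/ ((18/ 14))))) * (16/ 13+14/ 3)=3910/ 91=42.97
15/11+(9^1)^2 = 906/11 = 82.36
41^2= 1681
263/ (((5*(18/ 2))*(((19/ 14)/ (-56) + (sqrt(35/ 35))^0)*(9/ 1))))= 206192/ 309825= 0.67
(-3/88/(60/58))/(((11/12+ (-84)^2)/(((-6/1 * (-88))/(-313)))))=1044/132528895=0.00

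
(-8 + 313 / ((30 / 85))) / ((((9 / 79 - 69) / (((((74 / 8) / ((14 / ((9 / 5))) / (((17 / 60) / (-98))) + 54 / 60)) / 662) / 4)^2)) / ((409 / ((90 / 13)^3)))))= -148094700727494131 / 5581723770493408075953070080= -0.00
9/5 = 1.80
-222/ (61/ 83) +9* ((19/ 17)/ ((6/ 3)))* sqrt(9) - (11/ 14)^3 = -817982299/ 2845528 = -287.46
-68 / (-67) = 68 / 67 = 1.01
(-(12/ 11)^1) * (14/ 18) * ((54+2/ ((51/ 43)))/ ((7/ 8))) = -90880/ 1683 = -54.00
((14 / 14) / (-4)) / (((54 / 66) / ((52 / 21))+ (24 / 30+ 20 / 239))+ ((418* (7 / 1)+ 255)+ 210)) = -170885 / 2318714027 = -0.00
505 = 505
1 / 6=0.17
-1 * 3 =-3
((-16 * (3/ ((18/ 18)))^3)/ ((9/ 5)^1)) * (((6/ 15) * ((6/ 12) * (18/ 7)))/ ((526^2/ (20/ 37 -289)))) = 2305368/ 17914771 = 0.13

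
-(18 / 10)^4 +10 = -311 / 625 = -0.50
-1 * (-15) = 15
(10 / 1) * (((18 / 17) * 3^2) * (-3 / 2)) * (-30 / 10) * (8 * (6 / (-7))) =-349920 / 119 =-2940.50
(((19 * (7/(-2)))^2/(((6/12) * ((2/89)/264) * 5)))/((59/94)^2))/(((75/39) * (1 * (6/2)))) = 3978460301816/435125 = 9143258.38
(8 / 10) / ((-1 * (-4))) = 1 / 5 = 0.20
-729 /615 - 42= -8853 /205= -43.19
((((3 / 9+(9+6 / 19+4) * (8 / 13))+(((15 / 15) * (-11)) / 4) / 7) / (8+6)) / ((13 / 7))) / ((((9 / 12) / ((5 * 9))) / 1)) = 843905 / 44954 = 18.77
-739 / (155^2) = -739 / 24025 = -0.03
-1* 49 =-49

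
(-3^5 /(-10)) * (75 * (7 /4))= 25515 /8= 3189.38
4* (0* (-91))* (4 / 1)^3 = 0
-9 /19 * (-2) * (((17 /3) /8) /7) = 51 /532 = 0.10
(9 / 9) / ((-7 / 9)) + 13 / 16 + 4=395 / 112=3.53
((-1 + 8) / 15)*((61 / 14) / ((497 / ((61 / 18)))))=3721 / 268380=0.01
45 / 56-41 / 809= 34109 / 45304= 0.75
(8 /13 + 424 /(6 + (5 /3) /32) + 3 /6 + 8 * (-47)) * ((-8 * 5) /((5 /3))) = 55256436 /7553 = 7315.83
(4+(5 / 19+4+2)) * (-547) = -106665 / 19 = -5613.95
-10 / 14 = -5 / 7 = -0.71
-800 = -800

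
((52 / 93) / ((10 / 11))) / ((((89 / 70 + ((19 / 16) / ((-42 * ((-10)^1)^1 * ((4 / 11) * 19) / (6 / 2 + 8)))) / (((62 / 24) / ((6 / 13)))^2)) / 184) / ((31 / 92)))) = 2601142544 / 86736207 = 29.99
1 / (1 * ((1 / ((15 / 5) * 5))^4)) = 50625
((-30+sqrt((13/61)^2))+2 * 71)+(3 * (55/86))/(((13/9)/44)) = 5819225/34099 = 170.66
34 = 34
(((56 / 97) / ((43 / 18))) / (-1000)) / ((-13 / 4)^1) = 504 / 6777875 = 0.00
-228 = -228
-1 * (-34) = 34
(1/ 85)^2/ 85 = 1/ 614125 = 0.00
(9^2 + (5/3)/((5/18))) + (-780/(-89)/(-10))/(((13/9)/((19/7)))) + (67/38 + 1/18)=9286678/106533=87.17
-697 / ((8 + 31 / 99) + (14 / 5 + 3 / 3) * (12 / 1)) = -345015 / 26687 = -12.93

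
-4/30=-2/15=-0.13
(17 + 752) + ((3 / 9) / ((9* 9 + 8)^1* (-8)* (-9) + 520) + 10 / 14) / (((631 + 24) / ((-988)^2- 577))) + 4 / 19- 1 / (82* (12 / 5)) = 136082659003061 / 74234524560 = 1833.15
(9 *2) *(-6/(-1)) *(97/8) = 2619/2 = 1309.50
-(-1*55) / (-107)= -55 / 107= -0.51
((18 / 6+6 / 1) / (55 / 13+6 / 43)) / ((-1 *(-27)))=559 / 7329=0.08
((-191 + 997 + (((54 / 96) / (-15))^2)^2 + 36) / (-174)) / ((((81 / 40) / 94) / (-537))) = 120625.73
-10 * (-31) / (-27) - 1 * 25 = -985 / 27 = -36.48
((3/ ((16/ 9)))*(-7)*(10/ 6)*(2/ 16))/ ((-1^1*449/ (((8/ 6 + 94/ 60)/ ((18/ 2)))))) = 0.00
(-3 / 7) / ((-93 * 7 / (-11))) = -11 / 1519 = -0.01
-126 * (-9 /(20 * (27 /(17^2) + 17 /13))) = 304317 /7520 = 40.47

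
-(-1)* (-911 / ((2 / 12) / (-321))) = 1754586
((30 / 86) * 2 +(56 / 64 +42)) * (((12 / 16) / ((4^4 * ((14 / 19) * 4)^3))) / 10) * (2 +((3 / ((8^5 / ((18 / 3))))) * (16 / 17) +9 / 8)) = 16781294581077 / 10768900350279680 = 0.00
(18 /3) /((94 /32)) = 96 /47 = 2.04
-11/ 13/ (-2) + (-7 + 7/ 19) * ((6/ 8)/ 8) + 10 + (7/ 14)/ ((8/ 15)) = 5305/ 494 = 10.74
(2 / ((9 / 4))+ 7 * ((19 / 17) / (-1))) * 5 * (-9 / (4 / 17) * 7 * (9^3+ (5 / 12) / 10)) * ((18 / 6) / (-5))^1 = -4060944.34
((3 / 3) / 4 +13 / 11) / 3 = 21 / 44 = 0.48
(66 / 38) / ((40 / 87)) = 2871 / 760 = 3.78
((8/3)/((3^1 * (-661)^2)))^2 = 64/15462896779521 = 0.00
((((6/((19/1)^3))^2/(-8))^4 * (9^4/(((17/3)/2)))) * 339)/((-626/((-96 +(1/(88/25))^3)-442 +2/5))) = 80189921158194348027/1421077244582313506226915325884468435804160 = 0.00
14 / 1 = 14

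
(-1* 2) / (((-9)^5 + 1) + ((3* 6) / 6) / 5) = 10 / 295237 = 0.00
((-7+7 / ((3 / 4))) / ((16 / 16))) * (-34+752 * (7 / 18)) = 16282 / 27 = 603.04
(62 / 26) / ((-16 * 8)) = -31 / 1664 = -0.02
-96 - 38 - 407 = -541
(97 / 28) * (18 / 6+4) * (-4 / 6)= -16.17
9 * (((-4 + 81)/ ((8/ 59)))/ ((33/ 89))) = 110271/ 8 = 13783.88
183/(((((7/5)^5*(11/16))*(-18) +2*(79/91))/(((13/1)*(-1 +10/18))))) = 7216300000/442392789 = 16.31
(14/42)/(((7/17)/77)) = 62.33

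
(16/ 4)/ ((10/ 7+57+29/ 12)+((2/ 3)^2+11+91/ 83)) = 83664/ 1534943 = 0.05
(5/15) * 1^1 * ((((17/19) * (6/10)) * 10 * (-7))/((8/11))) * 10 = -6545/38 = -172.24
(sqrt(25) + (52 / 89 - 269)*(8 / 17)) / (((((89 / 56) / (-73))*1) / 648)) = 486220408128 / 134657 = 3610806.78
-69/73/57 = -0.02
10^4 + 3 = 10003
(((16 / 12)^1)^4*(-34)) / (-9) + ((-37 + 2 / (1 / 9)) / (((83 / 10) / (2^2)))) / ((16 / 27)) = -425021 / 121014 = -3.51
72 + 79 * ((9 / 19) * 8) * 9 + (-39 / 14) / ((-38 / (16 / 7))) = 2575596 / 931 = 2766.48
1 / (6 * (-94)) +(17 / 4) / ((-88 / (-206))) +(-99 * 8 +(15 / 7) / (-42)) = -951025865 / 1215984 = -782.10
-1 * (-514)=514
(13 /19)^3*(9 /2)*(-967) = -19120491 /13718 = -1393.82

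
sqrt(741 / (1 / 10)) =sqrt(7410) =86.08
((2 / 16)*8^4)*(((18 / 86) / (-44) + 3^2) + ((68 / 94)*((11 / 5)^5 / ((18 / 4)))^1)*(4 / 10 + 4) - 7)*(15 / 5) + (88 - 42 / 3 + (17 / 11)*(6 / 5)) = 61620716078596 / 1042078125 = 59132.53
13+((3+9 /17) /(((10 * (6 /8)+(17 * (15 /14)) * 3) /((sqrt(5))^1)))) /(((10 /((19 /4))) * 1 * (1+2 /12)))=13.05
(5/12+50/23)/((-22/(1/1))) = -65/552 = -0.12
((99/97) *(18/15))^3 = 209584584/114084125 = 1.84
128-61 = 67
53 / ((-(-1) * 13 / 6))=318 / 13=24.46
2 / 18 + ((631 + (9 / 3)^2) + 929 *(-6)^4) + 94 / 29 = 314407739 / 261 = 1204627.35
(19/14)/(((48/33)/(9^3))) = 680.18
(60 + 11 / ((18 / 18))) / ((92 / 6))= 213 / 46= 4.63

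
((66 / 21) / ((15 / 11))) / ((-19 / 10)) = -484 / 399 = -1.21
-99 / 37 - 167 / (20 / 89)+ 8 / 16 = -551541 / 740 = -745.33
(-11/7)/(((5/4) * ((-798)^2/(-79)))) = 869/5572035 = 0.00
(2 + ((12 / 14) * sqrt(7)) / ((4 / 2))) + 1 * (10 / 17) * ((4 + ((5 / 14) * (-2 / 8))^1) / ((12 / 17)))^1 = 3 * sqrt(7) / 7 + 589 / 112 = 6.39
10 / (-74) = -5 / 37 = -0.14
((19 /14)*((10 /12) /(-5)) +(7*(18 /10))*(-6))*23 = -732481 /420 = -1744.00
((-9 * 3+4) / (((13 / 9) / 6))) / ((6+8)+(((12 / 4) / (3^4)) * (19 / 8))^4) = -6.82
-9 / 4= -2.25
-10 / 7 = -1.43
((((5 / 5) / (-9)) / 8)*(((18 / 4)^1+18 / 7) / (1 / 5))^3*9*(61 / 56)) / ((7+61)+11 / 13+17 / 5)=-480904441875 / 5772849152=-83.30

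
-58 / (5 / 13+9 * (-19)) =0.34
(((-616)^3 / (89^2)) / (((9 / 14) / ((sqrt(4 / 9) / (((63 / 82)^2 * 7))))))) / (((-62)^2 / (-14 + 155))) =-1507549632512 / 5549207049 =-271.67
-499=-499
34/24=17/12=1.42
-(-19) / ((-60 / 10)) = -19 / 6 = -3.17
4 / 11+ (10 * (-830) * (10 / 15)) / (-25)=7316 / 33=221.70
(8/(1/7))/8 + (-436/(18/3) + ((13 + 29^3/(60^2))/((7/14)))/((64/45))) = -290753/7680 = -37.86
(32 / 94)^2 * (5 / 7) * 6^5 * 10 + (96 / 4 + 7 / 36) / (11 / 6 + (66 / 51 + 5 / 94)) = 9116817956527 / 1414678944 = 6444.44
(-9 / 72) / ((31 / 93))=-3 / 8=-0.38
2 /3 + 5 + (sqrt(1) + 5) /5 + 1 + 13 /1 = 313 /15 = 20.87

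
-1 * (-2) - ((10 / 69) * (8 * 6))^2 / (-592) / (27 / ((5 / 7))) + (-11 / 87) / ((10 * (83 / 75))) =35451882181 / 17808415758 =1.99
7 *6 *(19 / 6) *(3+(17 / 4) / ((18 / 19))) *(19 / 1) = 1362053 / 72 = 18917.40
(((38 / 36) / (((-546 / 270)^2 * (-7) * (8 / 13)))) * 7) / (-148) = 4275 / 1508416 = 0.00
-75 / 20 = -15 / 4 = -3.75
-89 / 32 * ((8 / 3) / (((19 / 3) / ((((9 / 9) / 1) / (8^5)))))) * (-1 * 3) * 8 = 267 / 311296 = 0.00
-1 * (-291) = 291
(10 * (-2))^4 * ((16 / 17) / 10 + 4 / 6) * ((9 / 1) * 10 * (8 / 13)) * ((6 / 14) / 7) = 4469760000 / 10829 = 412758.33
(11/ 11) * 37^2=1369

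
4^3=64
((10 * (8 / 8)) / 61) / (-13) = -10 / 793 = -0.01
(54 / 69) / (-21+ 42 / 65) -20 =-67750 / 3381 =-20.04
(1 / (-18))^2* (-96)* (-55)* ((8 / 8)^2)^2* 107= 47080 / 27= 1743.70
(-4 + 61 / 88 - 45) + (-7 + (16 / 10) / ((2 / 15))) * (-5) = -6451 / 88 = -73.31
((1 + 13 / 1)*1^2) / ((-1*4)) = -7 / 2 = -3.50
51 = 51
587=587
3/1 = 3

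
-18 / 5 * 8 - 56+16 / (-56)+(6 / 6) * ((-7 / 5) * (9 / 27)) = -8983 / 105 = -85.55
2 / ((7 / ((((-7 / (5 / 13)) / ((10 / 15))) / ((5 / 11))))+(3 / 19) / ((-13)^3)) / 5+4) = 13775190 / 27389731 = 0.50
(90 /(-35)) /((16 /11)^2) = -1089 /896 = -1.22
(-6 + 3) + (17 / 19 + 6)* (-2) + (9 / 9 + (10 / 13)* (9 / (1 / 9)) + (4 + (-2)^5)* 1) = 4574 / 247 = 18.52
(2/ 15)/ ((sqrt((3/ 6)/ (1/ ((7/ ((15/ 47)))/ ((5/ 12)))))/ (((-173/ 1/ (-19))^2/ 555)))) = 29929 *sqrt(658)/ 197750385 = 0.00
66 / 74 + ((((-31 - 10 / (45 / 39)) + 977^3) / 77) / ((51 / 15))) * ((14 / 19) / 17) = 154398.14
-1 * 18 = -18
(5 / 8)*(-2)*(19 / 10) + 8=45 / 8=5.62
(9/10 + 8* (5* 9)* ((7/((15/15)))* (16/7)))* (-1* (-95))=1094571/2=547285.50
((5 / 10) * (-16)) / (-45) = 8 / 45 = 0.18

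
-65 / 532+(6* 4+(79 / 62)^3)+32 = 1836768301 / 31697624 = 57.95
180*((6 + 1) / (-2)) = -630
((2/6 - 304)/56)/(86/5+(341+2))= -4555/302568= -0.02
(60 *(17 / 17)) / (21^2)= 20 / 147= 0.14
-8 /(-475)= 8 /475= 0.02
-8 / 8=-1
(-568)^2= 322624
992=992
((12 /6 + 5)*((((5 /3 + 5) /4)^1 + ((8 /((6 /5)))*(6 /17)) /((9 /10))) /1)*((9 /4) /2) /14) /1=655 /272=2.41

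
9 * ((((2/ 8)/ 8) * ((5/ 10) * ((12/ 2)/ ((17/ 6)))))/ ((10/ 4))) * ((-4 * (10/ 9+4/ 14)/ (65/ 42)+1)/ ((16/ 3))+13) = 1.49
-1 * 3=-3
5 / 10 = 1 / 2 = 0.50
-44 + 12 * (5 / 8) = -36.50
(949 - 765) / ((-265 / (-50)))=1840 / 53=34.72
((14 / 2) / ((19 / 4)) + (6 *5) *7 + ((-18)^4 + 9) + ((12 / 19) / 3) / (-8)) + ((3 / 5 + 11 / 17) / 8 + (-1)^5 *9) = 679511917 / 6460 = 105187.60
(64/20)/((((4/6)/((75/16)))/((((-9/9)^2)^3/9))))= 5/2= 2.50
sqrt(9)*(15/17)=45/17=2.65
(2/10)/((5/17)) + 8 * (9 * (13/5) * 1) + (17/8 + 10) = 40001/200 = 200.00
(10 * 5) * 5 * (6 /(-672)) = -125 /56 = -2.23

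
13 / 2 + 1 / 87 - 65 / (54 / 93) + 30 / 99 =-301828 / 2871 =-105.13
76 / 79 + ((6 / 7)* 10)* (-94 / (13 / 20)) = -8904284 / 7189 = -1238.60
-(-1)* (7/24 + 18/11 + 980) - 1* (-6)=260813/264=987.93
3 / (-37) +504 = 18645 / 37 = 503.92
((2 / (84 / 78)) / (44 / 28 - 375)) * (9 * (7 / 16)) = -819 / 41824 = -0.02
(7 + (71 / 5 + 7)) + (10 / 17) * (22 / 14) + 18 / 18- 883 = -507461 / 595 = -852.88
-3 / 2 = -1.50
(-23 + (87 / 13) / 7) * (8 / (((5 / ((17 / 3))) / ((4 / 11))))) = -1091264 / 15015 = -72.68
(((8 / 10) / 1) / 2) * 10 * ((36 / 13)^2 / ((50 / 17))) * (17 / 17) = 44064 / 4225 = 10.43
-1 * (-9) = 9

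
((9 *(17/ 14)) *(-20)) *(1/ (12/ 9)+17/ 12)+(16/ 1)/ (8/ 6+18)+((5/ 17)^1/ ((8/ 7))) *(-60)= -3369453/ 6902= -488.19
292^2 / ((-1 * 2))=-42632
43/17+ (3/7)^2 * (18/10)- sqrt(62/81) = 11912/4165- sqrt(62)/9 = 1.99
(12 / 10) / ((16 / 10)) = 3 / 4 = 0.75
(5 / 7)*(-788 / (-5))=788 / 7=112.57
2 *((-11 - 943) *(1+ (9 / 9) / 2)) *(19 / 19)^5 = -2862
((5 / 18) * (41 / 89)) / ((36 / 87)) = 5945 / 19224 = 0.31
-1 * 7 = -7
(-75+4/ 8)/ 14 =-149/ 28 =-5.32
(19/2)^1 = 19/2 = 9.50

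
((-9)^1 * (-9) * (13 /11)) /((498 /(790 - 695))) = 33345 /1826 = 18.26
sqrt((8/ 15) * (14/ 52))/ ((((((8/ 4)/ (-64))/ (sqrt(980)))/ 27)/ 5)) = -40320 * sqrt(273)/ 13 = -51245.83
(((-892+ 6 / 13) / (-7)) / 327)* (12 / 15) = 9272 / 29757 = 0.31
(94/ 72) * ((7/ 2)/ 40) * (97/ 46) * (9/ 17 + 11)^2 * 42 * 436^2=25490057755484/ 99705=255654759.09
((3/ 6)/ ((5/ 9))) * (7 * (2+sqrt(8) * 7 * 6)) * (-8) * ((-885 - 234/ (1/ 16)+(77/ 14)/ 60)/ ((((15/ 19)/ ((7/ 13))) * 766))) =517141639/ 1244750+10859974419 * sqrt(2)/ 622375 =25092.42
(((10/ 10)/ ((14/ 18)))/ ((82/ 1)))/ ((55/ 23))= 207/ 31570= 0.01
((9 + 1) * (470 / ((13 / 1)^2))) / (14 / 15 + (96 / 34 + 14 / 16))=9588000 / 1596881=6.00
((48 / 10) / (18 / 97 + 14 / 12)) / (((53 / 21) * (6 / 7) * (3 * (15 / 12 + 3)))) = 0.13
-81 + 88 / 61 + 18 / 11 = -52285 / 671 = -77.92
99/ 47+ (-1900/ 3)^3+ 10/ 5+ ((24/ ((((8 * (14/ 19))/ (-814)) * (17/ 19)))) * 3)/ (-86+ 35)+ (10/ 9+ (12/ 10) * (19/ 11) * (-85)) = -7173765044009314/ 28239057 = -254036990.12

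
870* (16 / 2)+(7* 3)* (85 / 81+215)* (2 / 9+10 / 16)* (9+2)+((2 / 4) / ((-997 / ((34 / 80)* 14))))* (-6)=238601478701 / 4845420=49242.68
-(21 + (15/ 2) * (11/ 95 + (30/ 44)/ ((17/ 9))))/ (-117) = 116423/ 554268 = 0.21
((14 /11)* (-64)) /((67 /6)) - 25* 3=-60651 /737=-82.29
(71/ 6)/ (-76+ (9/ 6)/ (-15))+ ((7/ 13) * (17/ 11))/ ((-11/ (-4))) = 528293/ 3591159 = 0.15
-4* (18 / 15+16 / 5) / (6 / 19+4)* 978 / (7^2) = -817608 / 10045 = -81.39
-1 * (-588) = 588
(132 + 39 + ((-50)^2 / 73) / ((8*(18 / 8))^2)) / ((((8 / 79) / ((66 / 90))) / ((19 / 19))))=219802253 / 177390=1239.09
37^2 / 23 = 1369 / 23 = 59.52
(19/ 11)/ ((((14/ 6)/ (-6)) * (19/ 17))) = -306/ 77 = -3.97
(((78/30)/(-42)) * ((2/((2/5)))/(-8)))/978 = 13/328608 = 0.00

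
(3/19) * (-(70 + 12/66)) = -2316/209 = -11.08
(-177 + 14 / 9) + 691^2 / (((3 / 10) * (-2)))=-7163794 / 9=-795977.11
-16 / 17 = -0.94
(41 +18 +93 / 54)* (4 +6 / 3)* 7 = 7651 / 3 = 2550.33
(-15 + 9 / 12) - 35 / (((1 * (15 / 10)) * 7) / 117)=-1617 / 4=-404.25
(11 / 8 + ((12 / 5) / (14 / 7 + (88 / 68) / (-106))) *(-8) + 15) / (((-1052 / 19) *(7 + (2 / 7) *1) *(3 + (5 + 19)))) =-21330407 / 34592663520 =-0.00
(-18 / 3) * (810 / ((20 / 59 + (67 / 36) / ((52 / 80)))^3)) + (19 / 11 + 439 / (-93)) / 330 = -10794339483502322551 / 72927466591322475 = -148.01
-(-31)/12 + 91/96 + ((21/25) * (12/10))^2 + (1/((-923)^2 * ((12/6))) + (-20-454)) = -199970178415647/425964500000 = -469.45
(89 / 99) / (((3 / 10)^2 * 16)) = 2225 / 3564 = 0.62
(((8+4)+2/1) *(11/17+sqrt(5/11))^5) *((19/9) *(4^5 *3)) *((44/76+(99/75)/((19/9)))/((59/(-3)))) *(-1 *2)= 46882191376384/2094289075+8998974193664 *sqrt(55)/2981282095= 44771.46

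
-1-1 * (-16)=15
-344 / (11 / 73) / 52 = -6278 / 143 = -43.90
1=1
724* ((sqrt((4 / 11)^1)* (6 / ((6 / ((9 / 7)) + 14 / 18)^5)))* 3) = 1539053136* sqrt(11) / 3107227739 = 1.64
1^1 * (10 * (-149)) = -1490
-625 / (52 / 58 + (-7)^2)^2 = -525625 / 2093809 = -0.25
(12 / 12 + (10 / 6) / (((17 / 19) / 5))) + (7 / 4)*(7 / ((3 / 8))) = 2192 / 51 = 42.98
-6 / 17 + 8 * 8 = 1082 / 17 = 63.65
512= 512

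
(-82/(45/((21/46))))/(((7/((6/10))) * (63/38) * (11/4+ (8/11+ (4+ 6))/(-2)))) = 68552/4165875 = 0.02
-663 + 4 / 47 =-662.91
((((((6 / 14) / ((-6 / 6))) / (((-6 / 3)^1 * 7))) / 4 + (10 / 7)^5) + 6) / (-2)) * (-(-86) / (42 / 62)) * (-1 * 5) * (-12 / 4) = -10715753725 / 941192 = -11385.30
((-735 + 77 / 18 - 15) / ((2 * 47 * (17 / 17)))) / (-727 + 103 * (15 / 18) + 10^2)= 13423 / 915654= 0.01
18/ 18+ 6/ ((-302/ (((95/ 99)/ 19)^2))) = 493292/ 493317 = 1.00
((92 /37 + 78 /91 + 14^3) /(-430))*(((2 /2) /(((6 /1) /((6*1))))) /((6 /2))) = -355781 /167055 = -2.13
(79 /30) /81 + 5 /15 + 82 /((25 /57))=187.33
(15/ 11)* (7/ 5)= 21/ 11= 1.91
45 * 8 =360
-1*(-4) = 4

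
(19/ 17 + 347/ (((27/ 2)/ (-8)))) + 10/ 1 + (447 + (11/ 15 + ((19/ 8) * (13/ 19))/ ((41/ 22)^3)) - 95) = 25066166063/ 158173695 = 158.47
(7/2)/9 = 7/18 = 0.39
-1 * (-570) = 570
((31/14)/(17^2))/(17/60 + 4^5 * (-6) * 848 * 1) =-930/632403360169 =-0.00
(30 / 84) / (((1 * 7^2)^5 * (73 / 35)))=25 / 41241386354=0.00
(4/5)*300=240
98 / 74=49 / 37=1.32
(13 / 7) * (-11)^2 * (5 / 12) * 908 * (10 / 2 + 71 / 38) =155325885 / 266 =583931.90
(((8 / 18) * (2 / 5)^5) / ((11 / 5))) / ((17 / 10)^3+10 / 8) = 1024 / 3050685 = 0.00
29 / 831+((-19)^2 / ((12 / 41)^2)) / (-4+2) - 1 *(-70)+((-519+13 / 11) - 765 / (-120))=-2236396187 / 877536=-2548.50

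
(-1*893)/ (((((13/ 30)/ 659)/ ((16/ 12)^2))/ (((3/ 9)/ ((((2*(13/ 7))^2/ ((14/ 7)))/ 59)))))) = -136105273360/ 19773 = -6883390.15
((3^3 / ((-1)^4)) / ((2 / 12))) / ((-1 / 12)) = -1944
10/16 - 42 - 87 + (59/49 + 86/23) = -1112861/9016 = -123.43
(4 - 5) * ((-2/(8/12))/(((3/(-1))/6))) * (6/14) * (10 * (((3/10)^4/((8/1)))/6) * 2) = -243/28000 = -0.01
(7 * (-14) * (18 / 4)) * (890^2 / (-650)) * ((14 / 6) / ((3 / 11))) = 59771866 / 13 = 4597835.85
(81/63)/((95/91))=117/95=1.23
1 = 1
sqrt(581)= 24.10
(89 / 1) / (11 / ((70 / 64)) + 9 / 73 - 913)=-227395 / 2306704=-0.10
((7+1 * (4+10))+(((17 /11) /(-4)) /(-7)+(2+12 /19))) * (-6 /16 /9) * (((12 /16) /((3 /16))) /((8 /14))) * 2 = -46205 /3344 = -13.82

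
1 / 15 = 0.07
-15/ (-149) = 15/ 149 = 0.10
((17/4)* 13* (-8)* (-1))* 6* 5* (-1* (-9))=119340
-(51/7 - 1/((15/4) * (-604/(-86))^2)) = -17429822/2394105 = -7.28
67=67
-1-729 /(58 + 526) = -1313 /584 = -2.25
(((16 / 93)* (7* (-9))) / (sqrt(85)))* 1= -336* sqrt(85) / 2635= -1.18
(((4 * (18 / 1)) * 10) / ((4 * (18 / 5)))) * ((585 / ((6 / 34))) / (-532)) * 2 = -623.12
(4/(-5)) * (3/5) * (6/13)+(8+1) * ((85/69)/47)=5043/351325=0.01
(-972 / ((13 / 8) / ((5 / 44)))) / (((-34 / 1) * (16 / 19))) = 23085 / 9724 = 2.37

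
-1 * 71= -71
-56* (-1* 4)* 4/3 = 896/3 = 298.67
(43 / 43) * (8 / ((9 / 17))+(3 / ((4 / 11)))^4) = 10708105 / 2304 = 4647.62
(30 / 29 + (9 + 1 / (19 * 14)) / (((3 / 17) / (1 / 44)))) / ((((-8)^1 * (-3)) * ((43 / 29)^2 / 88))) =64788755 / 17706024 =3.66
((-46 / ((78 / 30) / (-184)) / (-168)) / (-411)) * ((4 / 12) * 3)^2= 5290 / 112203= 0.05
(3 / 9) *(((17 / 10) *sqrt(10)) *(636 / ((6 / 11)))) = 9911 *sqrt(10) / 15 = 2089.42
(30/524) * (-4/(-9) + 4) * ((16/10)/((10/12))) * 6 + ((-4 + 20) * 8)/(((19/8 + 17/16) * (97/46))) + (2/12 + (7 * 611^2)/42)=130497742649/2096655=62240.92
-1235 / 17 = -72.65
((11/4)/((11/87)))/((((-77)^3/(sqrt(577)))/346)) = -15051* sqrt(577)/913066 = -0.40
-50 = -50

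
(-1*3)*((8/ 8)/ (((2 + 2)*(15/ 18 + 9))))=-9/ 118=-0.08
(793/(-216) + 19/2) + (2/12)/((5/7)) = 6547/1080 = 6.06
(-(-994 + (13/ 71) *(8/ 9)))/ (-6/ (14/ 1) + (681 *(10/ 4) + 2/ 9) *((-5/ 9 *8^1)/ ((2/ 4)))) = -40008906/ 609319373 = -0.07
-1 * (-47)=47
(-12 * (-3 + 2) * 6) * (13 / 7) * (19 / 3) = 5928 / 7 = 846.86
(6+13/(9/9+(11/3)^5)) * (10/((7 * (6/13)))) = 21036665/1129058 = 18.63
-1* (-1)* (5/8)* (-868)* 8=-4340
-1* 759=-759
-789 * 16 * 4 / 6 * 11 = -92576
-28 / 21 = -4 / 3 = -1.33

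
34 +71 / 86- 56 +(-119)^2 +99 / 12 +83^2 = 3618377 / 172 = 21037.08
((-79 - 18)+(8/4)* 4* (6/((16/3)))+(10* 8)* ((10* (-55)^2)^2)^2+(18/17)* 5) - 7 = 1138781555312499998475/17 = 66987150312499999910.29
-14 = -14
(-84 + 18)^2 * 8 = 34848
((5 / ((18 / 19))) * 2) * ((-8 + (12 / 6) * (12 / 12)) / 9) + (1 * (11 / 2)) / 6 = -661 / 108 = -6.12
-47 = -47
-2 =-2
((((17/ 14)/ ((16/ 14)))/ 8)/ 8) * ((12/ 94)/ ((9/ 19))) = 323/ 72192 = 0.00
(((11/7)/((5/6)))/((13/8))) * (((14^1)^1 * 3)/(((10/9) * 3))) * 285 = 270864/65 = 4167.14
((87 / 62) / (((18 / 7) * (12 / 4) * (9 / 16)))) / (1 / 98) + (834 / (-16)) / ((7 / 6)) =-913133 / 70308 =-12.99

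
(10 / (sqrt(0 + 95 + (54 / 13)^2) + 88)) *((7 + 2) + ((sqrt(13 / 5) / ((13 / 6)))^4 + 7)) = 12125696 / 6448825 - 137792 *sqrt(18971) / 83834725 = 1.65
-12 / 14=-6 / 7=-0.86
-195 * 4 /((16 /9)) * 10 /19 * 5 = -43875 /38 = -1154.61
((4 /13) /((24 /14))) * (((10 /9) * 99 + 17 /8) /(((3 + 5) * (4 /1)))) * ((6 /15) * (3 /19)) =0.04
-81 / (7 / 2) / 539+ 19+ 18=139439 / 3773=36.96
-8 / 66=-4 / 33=-0.12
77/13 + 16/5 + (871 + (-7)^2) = 60393/65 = 929.12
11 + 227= 238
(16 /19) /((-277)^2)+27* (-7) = -275533823 /1457851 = -189.00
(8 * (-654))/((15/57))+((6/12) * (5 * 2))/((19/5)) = -1888627/95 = -19880.28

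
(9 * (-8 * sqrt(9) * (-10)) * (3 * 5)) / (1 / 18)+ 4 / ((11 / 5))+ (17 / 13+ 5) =83398762 / 143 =583208.13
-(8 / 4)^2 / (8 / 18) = -9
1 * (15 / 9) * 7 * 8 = 280 / 3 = 93.33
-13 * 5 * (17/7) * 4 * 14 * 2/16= -1105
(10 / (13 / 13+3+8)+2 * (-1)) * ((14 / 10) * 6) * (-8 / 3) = 392 / 15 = 26.13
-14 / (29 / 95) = -1330 / 29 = -45.86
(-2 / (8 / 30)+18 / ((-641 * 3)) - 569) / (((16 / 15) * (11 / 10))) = -55431375 / 112816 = -491.34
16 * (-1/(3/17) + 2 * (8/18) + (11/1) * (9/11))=608/9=67.56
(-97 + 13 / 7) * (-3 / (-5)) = -1998 / 35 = -57.09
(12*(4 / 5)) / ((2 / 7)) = 168 / 5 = 33.60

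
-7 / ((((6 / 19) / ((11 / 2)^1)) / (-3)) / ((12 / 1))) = 4389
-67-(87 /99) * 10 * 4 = -3371 /33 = -102.15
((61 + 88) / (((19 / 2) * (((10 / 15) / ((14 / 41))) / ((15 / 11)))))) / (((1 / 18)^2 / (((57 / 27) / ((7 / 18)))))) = 8689680 / 451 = 19267.58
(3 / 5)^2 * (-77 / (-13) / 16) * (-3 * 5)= -2079 / 1040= -2.00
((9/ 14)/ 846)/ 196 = 1/ 257936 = 0.00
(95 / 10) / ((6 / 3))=19 / 4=4.75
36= 36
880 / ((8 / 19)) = 2090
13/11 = 1.18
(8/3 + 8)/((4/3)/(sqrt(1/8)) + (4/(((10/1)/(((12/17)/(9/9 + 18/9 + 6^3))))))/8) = -595680/4928259191 + 9856518400 * sqrt(2)/4928259191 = 2.83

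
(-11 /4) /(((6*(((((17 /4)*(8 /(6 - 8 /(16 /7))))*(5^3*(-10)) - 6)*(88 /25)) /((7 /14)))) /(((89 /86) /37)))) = 2225 /20779427328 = 0.00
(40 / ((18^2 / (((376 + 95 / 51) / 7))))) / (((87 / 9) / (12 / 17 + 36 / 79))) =14315600 / 17876673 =0.80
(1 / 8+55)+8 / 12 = 1339 / 24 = 55.79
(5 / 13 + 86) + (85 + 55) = 2943 / 13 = 226.38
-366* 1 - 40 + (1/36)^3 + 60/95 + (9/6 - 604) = -893439053/886464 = -1007.87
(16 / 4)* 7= 28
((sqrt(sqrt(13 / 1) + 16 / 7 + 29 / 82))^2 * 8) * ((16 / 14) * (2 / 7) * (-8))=-1024 * sqrt(13) / 49 - 775680 / 14063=-130.51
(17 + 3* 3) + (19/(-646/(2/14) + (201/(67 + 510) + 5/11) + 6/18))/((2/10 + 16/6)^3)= 177945458266469/6844103048869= 26.00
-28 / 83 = -0.34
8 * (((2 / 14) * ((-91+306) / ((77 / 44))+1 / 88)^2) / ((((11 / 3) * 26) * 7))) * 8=17185565907 / 83089006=206.83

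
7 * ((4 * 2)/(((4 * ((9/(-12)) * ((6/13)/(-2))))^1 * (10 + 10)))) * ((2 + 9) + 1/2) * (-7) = -14651/45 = -325.58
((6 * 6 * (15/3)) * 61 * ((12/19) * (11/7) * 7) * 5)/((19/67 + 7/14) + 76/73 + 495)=70888197600/92338841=767.70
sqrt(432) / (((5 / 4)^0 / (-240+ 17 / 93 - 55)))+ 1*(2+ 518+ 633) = 1153 - 109672*sqrt(3) / 31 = -4974.66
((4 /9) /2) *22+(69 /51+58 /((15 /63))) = 249.84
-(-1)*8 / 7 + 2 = 22 / 7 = 3.14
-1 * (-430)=430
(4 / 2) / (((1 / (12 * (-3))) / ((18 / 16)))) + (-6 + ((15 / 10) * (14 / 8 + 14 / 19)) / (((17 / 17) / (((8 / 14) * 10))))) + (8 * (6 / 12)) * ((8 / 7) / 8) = -8660 / 133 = -65.11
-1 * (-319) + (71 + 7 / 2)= 393.50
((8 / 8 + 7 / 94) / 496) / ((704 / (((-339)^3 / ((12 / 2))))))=-1311593373 / 65646592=-19.98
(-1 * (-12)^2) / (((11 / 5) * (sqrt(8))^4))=-45 / 44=-1.02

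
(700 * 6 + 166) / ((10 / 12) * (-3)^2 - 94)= -8732 / 173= -50.47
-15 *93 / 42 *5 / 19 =-2325 / 266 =-8.74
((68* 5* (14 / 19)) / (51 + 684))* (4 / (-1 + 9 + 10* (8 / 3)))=68 / 1729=0.04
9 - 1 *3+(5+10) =21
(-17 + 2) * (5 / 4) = -75 / 4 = -18.75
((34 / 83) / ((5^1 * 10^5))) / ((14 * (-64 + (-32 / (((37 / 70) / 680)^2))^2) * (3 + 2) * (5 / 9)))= 95582211 / 12726021663511602963322400000000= 0.00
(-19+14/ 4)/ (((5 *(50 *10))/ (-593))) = 18383/ 5000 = 3.68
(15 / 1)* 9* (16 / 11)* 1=2160 / 11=196.36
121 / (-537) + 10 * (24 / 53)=122467 / 28461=4.30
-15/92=-0.16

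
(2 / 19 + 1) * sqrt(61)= 21 * sqrt(61) / 19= 8.63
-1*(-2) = 2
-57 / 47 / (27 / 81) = -171 / 47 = -3.64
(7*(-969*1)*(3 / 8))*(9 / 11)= -183141 / 88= -2081.15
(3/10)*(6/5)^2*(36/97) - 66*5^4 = -500154306/12125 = -41249.84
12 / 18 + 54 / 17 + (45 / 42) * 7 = 1157 / 102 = 11.34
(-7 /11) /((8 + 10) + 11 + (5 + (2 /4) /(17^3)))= -68782 /3674935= -0.02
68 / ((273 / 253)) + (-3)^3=9833 / 273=36.02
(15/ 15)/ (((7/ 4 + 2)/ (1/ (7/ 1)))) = 0.04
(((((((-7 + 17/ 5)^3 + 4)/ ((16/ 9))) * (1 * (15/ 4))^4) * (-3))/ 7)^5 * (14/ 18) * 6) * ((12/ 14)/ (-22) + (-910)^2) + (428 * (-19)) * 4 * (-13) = 13986109323044410360350986397178300513329761/ 104076498538671898624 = 134382973288129650523943.60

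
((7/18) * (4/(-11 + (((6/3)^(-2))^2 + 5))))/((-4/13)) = 728/855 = 0.85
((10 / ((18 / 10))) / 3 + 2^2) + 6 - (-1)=347 / 27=12.85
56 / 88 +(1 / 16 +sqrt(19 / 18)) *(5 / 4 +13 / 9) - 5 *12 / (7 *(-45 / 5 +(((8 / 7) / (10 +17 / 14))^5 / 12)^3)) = 3287399236520774541395815723036854518471 / 1870872813033880287596236273524488366016 +97 *sqrt(38) / 216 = 4.53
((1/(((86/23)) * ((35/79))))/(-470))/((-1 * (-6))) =-1817/8488200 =-0.00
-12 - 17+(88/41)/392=-58250/2009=-28.99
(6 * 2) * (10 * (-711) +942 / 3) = -81552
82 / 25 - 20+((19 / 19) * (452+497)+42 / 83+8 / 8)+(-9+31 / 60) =23040037 / 24900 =925.30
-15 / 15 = -1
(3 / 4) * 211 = 633 / 4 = 158.25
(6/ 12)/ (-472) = -1/ 944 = -0.00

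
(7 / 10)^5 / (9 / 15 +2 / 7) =117649 / 620000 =0.19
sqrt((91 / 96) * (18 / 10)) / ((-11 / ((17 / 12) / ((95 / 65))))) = -221 * sqrt(2730) / 100320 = -0.12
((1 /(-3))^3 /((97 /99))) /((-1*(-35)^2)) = 11 /356475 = 0.00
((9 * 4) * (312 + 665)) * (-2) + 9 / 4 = -281367 / 4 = -70341.75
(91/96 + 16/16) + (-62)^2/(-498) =-45983/7968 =-5.77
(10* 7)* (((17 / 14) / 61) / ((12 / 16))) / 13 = 340 / 2379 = 0.14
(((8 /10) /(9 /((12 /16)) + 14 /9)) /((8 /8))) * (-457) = -8226 /305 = -26.97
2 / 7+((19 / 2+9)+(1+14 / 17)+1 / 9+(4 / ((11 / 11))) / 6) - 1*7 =30817 / 2142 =14.39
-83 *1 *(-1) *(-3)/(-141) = 83/47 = 1.77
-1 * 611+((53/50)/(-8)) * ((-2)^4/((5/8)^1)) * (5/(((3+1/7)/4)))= -173961/275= -632.59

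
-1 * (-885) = 885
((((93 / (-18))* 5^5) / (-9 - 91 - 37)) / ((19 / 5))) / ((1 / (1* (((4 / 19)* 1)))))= 968750 / 148371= 6.53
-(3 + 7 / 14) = -7 / 2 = -3.50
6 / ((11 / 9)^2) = 486 / 121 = 4.02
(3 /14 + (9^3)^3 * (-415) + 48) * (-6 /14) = 6752739121245 /98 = 68905501237.19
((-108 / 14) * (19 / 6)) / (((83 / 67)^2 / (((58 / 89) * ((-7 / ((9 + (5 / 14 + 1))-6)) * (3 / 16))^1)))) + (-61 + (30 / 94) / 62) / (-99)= 80725726094071 / 21578972626332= 3.74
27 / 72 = 3 / 8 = 0.38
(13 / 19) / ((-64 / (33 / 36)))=-143 / 14592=-0.01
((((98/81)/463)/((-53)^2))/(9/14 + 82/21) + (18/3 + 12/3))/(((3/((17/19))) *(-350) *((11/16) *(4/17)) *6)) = -19383299811418/2207784631454325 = -0.01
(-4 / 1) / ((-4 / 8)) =8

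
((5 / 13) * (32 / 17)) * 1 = 160 / 221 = 0.72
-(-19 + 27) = -8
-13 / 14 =-0.93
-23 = -23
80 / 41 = 1.95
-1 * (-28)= 28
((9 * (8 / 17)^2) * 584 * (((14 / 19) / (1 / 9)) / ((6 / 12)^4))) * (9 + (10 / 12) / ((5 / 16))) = 7911751680 / 5491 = 1440858.07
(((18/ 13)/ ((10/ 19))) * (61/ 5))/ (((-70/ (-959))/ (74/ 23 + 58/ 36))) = 317407217/ 149500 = 2123.13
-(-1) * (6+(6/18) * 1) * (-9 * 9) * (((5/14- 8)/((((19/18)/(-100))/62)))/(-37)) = 161206200/259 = 622417.76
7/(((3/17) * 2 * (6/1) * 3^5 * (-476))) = -1/34992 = -0.00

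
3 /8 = 0.38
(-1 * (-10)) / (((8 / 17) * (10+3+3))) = 85 / 64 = 1.33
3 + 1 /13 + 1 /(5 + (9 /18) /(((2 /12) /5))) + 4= 1853 /260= 7.13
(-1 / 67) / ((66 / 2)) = -1 / 2211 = -0.00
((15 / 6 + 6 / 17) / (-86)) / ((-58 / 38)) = 1843 / 84796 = 0.02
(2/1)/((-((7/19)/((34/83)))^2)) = -834632/337561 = -2.47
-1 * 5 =-5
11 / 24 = 0.46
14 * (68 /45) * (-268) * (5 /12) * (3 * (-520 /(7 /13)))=61597120 /9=6844124.44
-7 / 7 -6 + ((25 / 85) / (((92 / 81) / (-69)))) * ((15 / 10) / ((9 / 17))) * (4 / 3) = -149 / 2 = -74.50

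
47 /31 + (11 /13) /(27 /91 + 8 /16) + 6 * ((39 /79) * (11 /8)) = 9447189 /1420420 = 6.65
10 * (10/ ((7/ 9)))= 900/ 7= 128.57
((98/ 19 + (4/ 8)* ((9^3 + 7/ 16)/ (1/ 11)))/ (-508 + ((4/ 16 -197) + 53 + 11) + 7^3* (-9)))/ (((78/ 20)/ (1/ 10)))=-62625/ 2266472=-0.03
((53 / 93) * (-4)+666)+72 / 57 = 1175026 / 1767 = 664.98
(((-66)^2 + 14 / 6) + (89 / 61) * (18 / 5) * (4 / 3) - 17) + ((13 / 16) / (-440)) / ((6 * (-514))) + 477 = 1278128367877 / 264878592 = 4825.34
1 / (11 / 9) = 9 / 11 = 0.82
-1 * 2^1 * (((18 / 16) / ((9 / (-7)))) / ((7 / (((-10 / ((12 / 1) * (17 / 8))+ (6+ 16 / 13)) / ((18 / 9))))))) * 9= 6801 / 884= 7.69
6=6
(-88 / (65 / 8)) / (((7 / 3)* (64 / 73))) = -2409 / 455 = -5.29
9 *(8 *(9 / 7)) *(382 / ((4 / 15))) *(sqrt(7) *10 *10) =92826000 *sqrt(7) / 7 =35084930.17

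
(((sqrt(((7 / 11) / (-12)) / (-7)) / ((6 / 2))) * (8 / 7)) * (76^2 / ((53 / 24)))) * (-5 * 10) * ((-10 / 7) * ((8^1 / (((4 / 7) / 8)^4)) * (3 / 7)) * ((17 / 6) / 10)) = 70384025600 * sqrt(33) / 1749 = 231175211.19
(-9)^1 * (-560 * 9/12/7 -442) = 4518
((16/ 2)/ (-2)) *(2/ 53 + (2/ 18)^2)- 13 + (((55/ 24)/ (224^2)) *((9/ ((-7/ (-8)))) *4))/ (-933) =-1547533608787/ 117234480384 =-13.20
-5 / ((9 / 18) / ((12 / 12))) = -10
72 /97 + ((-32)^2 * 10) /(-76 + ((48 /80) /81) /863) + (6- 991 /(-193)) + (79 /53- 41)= -1426484183491583 /8785429950727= -162.37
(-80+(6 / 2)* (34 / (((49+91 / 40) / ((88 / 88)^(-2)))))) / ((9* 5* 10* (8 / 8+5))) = -1600 / 55377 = -0.03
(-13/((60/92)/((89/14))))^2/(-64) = -708145321/2822400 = -250.90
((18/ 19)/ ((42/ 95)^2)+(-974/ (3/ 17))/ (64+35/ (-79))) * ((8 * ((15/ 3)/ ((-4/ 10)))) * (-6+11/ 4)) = -26647.98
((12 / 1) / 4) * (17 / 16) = 51 / 16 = 3.19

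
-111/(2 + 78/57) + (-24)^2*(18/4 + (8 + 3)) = 569283/64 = 8895.05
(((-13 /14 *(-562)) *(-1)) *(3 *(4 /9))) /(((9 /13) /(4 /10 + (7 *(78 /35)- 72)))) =1519648 /27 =56283.26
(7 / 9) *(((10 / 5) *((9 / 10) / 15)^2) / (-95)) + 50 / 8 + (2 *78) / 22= 34852971 / 2612500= 13.34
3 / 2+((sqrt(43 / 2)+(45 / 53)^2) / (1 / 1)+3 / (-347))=4312665 / 1949446+sqrt(86) / 2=6.85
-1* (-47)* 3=141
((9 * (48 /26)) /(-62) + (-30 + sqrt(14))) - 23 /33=-411803 /13299 + sqrt(14)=-27.22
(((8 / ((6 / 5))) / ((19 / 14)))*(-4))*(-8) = 8960 / 57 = 157.19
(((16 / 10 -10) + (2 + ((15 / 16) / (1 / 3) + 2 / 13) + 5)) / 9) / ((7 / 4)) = 181 / 1820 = 0.10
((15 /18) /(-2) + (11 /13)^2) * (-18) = -5.39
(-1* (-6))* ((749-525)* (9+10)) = 25536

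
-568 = -568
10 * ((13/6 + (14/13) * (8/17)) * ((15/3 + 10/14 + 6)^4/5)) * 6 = 320554327840/530621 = 604111.65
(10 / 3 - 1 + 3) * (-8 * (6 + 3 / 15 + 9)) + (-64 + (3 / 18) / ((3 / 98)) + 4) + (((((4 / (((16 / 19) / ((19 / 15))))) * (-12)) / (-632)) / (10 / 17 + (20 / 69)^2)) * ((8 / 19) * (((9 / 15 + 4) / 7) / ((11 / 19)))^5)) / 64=-73622555157299397049347761 / 104713325573465070000000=-703.09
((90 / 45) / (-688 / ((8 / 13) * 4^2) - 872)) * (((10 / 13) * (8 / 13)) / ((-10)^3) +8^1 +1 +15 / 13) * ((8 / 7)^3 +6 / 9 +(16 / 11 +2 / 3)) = -33255902336 / 360344609625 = -0.09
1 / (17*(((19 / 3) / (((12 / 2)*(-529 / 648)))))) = -529 / 11628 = -0.05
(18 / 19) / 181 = 18 / 3439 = 0.01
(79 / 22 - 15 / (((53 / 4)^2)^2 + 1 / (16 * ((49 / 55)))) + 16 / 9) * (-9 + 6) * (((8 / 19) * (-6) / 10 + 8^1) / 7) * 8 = -1209852001659008 / 8484692983305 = -142.59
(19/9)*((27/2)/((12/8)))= 19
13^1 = 13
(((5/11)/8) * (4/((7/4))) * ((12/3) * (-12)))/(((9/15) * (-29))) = 800/2233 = 0.36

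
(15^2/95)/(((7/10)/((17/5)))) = 1530/133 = 11.50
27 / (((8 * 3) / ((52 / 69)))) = 0.85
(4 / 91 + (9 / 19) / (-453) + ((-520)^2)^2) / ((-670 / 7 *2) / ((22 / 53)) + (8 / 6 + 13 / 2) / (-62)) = -158501896.23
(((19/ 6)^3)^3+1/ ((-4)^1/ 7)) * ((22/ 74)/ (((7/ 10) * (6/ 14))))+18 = 17756921017909/ 559312128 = 31747.78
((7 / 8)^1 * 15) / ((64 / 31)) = 3255 / 512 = 6.36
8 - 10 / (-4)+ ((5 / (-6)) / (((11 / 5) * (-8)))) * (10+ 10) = 1511 / 132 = 11.45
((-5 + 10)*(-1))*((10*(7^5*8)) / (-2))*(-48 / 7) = -23049600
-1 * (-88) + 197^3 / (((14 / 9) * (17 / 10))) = 344052257 / 119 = 2891195.44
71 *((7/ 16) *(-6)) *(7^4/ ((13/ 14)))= -481908.40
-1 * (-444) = 444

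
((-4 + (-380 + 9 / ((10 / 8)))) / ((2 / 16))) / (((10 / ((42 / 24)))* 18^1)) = -2198 / 75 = -29.31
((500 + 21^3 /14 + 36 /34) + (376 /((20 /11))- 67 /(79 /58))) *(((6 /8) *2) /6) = 17729869 /53720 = 330.04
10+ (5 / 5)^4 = 11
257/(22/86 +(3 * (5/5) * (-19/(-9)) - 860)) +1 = 76937/110090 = 0.70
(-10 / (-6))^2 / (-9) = -25 / 81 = -0.31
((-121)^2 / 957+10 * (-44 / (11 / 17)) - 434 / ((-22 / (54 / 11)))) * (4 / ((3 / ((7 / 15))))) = -167379604 / 473715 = -353.33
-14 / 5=-2.80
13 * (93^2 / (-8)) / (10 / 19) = -2136303 / 80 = -26703.79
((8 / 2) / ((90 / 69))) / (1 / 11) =33.73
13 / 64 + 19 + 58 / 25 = 34437 / 1600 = 21.52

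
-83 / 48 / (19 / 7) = -581 / 912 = -0.64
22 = 22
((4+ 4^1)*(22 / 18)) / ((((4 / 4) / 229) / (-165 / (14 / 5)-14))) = -10287596 / 63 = -163295.17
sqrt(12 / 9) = 2*sqrt(3) / 3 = 1.15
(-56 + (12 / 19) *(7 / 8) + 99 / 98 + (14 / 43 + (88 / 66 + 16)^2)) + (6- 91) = 58127746 / 360297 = 161.33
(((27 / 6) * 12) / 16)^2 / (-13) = -729 / 832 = -0.88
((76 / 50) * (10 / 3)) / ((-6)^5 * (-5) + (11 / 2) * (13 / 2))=304 / 2334945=0.00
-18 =-18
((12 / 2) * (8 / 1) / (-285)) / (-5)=16 / 475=0.03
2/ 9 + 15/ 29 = 193/ 261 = 0.74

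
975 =975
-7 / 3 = -2.33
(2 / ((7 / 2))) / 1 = 4 / 7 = 0.57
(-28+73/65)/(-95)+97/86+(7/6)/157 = 177369941/125062275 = 1.42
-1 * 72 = -72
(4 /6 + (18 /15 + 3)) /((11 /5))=73 /33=2.21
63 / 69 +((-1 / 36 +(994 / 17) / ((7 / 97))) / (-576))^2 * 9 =5944828680743 / 317565370368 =18.72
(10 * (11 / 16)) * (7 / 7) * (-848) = -5830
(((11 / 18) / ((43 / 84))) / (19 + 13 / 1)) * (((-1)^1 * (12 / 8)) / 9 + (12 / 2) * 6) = 385 / 288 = 1.34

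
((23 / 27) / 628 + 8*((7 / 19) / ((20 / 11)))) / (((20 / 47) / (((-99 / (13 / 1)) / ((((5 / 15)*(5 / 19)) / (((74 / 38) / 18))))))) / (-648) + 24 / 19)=449927106849 / 350318819420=1.28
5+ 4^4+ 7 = 268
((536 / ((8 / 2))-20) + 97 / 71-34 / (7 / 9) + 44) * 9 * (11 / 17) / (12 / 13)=24658491 / 33796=729.63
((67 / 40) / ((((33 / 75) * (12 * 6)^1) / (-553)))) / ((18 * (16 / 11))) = -185255 / 165888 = -1.12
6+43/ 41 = 289/ 41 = 7.05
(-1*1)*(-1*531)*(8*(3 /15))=849.60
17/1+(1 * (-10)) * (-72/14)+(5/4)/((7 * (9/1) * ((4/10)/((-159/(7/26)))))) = 23011/588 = 39.13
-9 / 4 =-2.25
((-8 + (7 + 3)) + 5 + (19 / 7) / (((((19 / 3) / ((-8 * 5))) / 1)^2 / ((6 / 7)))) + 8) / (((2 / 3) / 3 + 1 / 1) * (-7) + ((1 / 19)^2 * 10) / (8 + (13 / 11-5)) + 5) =-394735545 / 12994849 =-30.38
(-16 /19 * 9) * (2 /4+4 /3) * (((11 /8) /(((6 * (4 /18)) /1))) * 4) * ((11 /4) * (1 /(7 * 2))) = -11.26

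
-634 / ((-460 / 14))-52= -3761 / 115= -32.70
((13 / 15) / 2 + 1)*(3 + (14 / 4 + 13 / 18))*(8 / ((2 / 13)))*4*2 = 116272 / 27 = 4306.37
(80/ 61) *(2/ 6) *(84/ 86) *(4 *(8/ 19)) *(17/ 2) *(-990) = -301593600/ 49837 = -6051.60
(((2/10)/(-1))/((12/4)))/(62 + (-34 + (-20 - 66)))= 1/870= 0.00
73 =73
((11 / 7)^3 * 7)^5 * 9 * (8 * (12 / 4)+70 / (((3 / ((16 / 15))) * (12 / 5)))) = 3876486301217724128 / 847425747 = 4574425918.66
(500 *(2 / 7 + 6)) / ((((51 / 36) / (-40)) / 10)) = -887394.96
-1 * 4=-4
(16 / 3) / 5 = 16 / 15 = 1.07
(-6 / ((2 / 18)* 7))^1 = -54 / 7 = -7.71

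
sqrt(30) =5.48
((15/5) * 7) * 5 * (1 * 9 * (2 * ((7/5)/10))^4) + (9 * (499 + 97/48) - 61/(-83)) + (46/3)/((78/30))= 18295638811763/4046250000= 4521.63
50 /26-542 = -7021 /13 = -540.08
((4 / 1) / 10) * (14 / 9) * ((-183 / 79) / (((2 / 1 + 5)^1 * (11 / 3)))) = -244 / 4345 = -0.06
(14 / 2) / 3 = 7 / 3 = 2.33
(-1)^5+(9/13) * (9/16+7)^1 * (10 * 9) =48901/104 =470.20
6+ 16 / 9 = 70 / 9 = 7.78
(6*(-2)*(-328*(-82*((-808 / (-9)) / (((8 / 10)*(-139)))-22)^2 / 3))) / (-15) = 87581447382016 / 23475015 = 3730836.70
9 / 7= 1.29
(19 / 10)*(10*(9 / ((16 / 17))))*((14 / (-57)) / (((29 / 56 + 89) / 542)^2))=-13703503072 / 8376723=-1635.90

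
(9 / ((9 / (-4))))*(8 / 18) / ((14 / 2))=-16 / 63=-0.25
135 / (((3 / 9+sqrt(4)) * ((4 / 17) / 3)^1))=20655 / 28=737.68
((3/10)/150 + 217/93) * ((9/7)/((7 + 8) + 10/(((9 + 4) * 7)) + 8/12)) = 409851/2153500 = 0.19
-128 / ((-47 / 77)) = 9856 / 47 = 209.70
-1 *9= -9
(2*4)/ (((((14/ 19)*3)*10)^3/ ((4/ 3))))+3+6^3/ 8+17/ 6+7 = 138339617/ 3472875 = 39.83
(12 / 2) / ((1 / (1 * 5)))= 30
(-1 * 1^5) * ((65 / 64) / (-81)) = 65 / 5184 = 0.01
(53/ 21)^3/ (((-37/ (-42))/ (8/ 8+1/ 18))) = 2828663/ 146853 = 19.26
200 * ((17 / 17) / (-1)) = -200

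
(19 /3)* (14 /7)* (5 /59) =190 /177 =1.07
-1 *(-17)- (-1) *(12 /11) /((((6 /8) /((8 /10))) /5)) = 22.82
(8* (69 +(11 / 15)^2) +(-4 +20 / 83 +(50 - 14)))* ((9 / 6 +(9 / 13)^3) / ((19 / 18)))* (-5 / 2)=-2553.40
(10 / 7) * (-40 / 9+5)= 50 / 63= 0.79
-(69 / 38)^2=-4761 / 1444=-3.30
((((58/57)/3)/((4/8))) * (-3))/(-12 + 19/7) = 812/3705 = 0.22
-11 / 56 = -0.20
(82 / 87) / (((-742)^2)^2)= 41 / 13185751237176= 0.00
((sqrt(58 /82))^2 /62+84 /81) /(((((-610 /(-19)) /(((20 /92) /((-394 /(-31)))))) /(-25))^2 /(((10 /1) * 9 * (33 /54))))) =27681952684375 /2706109672424544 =0.01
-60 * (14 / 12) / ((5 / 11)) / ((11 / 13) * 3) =-182 / 3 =-60.67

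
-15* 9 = -135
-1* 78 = -78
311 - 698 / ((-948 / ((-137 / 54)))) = 309.13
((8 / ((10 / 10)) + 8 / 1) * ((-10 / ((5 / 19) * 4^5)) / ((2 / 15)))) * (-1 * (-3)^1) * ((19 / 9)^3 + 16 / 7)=-5669315 / 36288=-156.23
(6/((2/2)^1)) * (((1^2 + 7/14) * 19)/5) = 171/5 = 34.20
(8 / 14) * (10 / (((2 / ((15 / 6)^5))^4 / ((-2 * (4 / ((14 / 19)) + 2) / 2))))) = -6198883056640625 / 25690112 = -241294512.72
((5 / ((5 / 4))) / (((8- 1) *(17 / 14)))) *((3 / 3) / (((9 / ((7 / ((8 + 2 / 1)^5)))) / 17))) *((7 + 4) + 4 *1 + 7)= 77 / 56250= 0.00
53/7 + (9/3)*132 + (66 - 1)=3280/7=468.57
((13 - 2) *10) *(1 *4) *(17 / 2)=3740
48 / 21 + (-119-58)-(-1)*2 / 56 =-174.68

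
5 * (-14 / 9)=-70 / 9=-7.78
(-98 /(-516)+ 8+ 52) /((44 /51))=263993 /3784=69.77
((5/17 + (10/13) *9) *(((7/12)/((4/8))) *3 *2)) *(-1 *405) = -4521825/221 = -20460.75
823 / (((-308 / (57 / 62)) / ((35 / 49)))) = -234555 / 133672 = -1.75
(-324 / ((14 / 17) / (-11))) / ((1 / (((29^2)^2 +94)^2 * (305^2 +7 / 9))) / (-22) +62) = 279205863831756279000000 / 3999978375354268999937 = 69.80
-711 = -711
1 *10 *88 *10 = 8800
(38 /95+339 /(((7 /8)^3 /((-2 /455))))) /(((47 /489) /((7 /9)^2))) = -9281546 /808353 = -11.48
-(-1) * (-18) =-18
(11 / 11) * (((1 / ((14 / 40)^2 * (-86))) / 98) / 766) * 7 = -50 / 5648867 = -0.00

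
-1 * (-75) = 75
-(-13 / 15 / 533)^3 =1 / 232608375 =0.00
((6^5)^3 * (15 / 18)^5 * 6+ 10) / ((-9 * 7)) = -161962971430 / 9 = -17995885714.44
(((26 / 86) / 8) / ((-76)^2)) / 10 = 13 / 19869440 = 0.00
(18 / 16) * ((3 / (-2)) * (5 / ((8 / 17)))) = -2295 / 128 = -17.93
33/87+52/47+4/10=12851/6815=1.89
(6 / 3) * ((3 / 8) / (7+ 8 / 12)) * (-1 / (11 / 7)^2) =-441 / 11132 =-0.04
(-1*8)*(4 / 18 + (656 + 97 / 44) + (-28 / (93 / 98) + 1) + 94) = -17773718 / 3069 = -5791.37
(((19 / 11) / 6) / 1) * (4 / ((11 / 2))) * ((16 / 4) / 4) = 76 / 363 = 0.21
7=7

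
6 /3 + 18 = 20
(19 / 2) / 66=19 / 132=0.14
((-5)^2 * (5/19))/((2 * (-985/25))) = -625/7486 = -0.08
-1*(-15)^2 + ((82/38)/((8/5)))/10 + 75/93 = -2111529/9424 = -224.06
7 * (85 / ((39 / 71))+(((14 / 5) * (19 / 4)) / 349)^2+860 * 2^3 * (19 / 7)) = 131803.22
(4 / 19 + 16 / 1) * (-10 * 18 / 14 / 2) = -1980 / 19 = -104.21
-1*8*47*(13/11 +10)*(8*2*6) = -403618.91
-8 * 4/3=-32/3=-10.67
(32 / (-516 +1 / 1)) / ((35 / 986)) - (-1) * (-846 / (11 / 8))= -122340272 / 198275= -617.02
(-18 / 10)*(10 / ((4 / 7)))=-63 / 2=-31.50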